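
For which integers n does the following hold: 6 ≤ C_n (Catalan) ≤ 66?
C_3=5; C_4=14; C_5=42; C_6=132. So valid n = 4, 5.
Final answer: 4, 5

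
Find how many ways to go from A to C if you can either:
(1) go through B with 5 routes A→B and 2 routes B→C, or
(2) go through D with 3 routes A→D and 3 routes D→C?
19

Solution: Route via B: 5×2=10. Route via D: 3×3=9. Total: 19.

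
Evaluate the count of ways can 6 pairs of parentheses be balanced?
132

Solution: Using the Catalan number formula: C_n = C(2n, n) / (n+1)
C_6 = C(12, 6) / (6+1)
     = 924 / 7
     = 132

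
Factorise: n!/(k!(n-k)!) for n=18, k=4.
This is the binomial coefficient C(18,4) = 3,060.

Answer: C(18,4) = 3,060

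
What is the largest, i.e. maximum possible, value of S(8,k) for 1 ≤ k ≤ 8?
Row S(8,k) for k = 1..8 (via S(n,k) = k·S(n−1,k) + S(n−1,k−1)): 1, 127, 966, 1,701, 1,050, 266, 28, 1. The row is unimodal; maximum at k = 4: 1,701.
Final answer: 1,701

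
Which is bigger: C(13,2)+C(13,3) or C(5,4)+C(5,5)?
C(13,2)+C(13,3)

Reasoning: First=364, Second=6.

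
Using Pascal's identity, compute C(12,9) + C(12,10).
286

Working:
C(12,9) + C(12,10) = C(13,10) = 286.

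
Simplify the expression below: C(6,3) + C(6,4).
By Pascal's identity: C(7,4) = 35.

Answer: 35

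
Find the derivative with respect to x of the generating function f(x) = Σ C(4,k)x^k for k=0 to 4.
Term-by-term differentiation gives Σ k·C(4,k)x^{k-1} for k=1 to 4.
Final answer: Σ k·C(4,k)x^(k-1) for k=1 to 4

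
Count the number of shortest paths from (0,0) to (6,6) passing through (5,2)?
105

To (5,2): C(7,5)=21. From there: C(5,1)=5. Total: 105.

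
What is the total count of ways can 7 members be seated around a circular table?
720

Explanation: Circular arrangements: (7-1)! = 720.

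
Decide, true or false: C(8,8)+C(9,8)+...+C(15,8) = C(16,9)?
True

Reasoning: Hockey stick identity gives Σ = C(16,9) = 11,440; RHS C(16,9) = 11,440.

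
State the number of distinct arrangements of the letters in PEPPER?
60

Reasoning: Word has 6 letters (P=3, E=2, R=1). Arrangements: 6!/Π(k!) = 60.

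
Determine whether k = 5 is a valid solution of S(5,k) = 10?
No

Explanation: S(5,5) = 5·S(4,5) + S(4,4) = 5·0 + 1 = 1, which does not equal 10.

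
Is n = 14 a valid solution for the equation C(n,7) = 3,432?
C(14,7) = 14·13·12·11·10·9·8/7! = 17,297,280/5,040 = 3,432, which equals 3,432.
Final answer: Yes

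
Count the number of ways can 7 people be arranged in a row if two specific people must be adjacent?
1,440

Solution: Treat pair as unit: (7-1)! arrangements × 2 internal orders = 1,440.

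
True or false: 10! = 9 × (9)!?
10! = 10 × 9! = 3,628,800, but 9 × 9! = 3,265,920.
Final answer: False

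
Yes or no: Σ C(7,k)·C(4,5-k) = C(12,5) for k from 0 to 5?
No

Vandermonde's identity gives C(11,5) = 462; RHS C(12,5) = 792.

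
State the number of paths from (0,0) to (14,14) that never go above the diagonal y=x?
2,674,440

Counted by the Catalan number C_14: C_14 = C(28,14)/(14+1) = 40,116,600/15 = 2,674,440.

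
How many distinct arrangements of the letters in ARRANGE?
1,260
Word has 7 letters (A=2, R=2, N=1, G=1, E=1). Arrangements: 7!/Π(k!) = 1,260.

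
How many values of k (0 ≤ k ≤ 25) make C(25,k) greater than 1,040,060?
10

Reasoning: Row 25 is unimodal and symmetric about k=25/2. C(25,7)=480,700 ≤ 1,040,060; C(25,8)=1,081,575 > 1,040,060; by symmetry C(25,k) > 1,040,060 for k = 8..17. That's 17 - 8 + 1 = 10 values.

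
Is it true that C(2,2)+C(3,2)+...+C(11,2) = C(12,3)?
Hockey stick identity gives Σ = C(12,3) = 220; RHS C(12,3) = 220.

Answer: True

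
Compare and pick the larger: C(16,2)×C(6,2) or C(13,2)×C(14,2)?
C(16,2)×C(6,2)=1,800, C(13,2)×C(14,2)=7,098.
Final answer: C(13,2)×C(14,2)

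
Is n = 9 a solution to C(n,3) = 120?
C(9,3) = 9·8·7/3! = 504/6 = 84, which does not equal 120.

Answer: No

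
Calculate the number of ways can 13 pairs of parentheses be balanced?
742,900

Using the Catalan number formula: C_n = C(2n, n) / (n+1)
C_13 = C(26, 13) / (13+1)
     = 10400600 / 14
     = 742,900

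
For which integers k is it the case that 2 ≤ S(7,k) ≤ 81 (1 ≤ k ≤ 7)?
2, 6

Working:
S(7,1)=1; S(7,2)=63; S(7,3)=301; S(7,4)=350; S(7,5)=140; S(7,6)=21; S(7,7)=1. So valid k = 2, 6.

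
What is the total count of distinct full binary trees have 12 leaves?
Using the Catalan number formula: C_n = C(2n, n) / (n+1)
C_11 = C(22, 11) / (11+1)
     = 705432 / 12
     = 58,786

Answer: 58,786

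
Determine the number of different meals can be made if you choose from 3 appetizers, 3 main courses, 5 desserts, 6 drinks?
270

Reasoning: By the multiplication principle: 3 × 3 × 5 × 6 = 270.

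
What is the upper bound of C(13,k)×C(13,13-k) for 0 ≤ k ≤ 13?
2,944,656

Reasoning: C(13,k)·C(13,13-k) = C(13,k)², maximised at the centre k = 6: C(13,6)² = 2,944,656.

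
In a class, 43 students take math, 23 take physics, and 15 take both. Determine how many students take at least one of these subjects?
51
|A∪B| = |A|+|B|-|A∩B| = 43+23-15 = 51.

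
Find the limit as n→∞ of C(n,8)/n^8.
C(n,8) ≈ n^8/8! for large n. Limit = 1/8! = 1/40320.
Final answer: 1/40320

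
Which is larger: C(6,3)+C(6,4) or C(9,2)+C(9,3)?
First=35, Second=120.
Final answer: C(9,2)+C(9,3)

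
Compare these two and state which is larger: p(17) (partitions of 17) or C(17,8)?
C(17,8)
Pentagonal recurrence p(n) = p(n−1) + p(n−2) − p(n−5) − p(n−7) + …: p(17) = p(16) + p(15) − p(12) − p(10) + p(5) + p(2) = 231 + 176 − 77 − 42 + 7 + 2 = 297; C(17,8) = 24,310.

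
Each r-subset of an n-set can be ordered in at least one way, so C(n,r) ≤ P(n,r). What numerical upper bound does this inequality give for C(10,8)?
1,814,400
P(10,8) = 10·9·8·7·6·5·4·3 = 1,814,400, so C(10,8) ≤ 1,814,400. (The bound is loose by a factor of 8! = 40,320: C(10,8) = 1,814,400/40,320 = 45.)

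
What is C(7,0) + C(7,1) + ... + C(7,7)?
128

Reasoning: Sum of binomial coefficients = 2^7 = 128.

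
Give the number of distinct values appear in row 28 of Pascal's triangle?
Row 28 has entries C(28,0)..C(28,28); by symmetry C(28,k)=C(28,28-k), giving 15 distinct values.

Answer: 15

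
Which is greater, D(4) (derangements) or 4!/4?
D(4)

Working:
D(4) = (4-1)·[D(3) + D(2)] = 3·[2 + 1] = 9; 4!/4 = 24/4 = 6.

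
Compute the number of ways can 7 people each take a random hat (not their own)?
1,854
Using D(n) = (n-1)[D(n-1) + D(n-2)]:
D(7) = (7-1) × [D(6) + D(5)]
      = 6 × [265 + 44]
      = 6 × 309
      = 1,854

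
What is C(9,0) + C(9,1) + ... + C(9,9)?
512

Sum of binomial coefficients = 2^9 = 512.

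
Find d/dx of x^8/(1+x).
(8x^7(1+x) - x^8)/(1+x)²

Explanation: Quotient rule: [8x^{7}(1+x) - x^8]/(1+x)².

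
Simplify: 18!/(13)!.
1,028,160

Solution: This equals 18×17×...×14 = 1,028,160.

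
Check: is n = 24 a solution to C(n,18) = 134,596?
C(24,18) = 24·23·22·21·20·19·18·17·16·15·14·13·12·11·10·9·8·7/18! = 861,733,891,296,165,888,000/6,402,373,705,728,000 = 134,596, which equals 134,596.
Final answer: Yes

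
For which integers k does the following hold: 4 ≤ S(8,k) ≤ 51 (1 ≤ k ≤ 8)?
S(8,1)=1; S(8,2)=127; S(8,3)=966; S(8,4)=1,701; S(8,5)=1,050; S(8,6)=266; S(8,7)=28; S(8,8)=1. So valid k = 7.

Answer: 7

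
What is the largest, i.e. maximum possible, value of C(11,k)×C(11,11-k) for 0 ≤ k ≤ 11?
213,444

Reasoning: C(11,k)·C(11,11-k) = C(11,k)², maximised at the centre k = 5: C(11,5)² = 213,444.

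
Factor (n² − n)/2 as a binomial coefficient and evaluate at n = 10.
C(n,2); C(10,2) = 45

(n² − n)/2 = n(n−1)/2 = C(n,2). At n = 10: C(10,2) = 45.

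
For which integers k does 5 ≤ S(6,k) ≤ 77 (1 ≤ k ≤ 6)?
2, 4, 5

Explanation: S(6,1)=1; S(6,2)=31; S(6,3)=90; S(6,4)=65; S(6,5)=15; S(6,6)=1. So valid k = 2, 4, 5.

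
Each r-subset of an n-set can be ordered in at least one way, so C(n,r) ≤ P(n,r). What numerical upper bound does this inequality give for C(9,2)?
72

Solution: P(9,2) = 9·8 = 72, so C(9,2) ≤ 72. (The bound is loose by a factor of 2! = 2: C(9,2) = 72/2 = 36.)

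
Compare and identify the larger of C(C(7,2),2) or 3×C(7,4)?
C(C(7,2),2)

Reasoning: C(C(7,2),2)=210, 3×C(7,4)=105.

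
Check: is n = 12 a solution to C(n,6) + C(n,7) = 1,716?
Yes

C(12,6) + C(12,7) = 924 + 792 = 1,716, which equals 1,716.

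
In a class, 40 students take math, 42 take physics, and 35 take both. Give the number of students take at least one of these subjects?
|A∪B| = |A|+|B|-|A∩B| = 40+42-35 = 47.
Final answer: 47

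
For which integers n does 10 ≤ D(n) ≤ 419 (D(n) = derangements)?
Using D(n) = (n−1)[D(n−1) + D(n−2)] with D(1)=0, D(2)=1: D(4)=9; D(5)=44; D(6)=265; D(7)=1,854. So valid n = 5, 6.
Final answer: 5, 6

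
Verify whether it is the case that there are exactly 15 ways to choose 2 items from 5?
False

Reasoning: C(5,2) = 10 ≠ 15.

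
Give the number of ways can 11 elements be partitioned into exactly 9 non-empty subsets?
1,155

Explanation: This equals S(11,9), the Stirling number of the 2nd kind.
Using the Stirling recurrence: S(n,k) = k·S(n-1,k) + S(n-1,k-1)
S(11,9) = 9·S(10,9) + S(10,8)
         = 9·45 + 750
         = 405 + 750
         = 1,155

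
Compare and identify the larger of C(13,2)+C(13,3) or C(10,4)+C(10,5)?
C(10,4)+C(10,5)

First=364, Second=462.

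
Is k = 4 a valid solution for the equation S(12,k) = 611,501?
Yes

Working:
S(12,4) = 4·S(11,4) + S(11,3) = 4·145,750 + 28,501 = 611,501, which equals 611,501.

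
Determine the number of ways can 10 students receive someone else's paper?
Using D(n) = (n-1)[D(n-1) + D(n-2)]:
D(10) = (10-1) × [D(9) + D(8)]
      = 9 × [133496 + 14833]
      = 9 × 148329
      = 1,334,961

Answer: 1,334,961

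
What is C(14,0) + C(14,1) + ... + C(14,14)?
16,384

Sum of binomial coefficients = 2^14 = 16,384.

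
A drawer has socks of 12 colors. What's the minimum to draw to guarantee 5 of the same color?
49

Explanation: Worst case: 4 of each = 48. One more: 49.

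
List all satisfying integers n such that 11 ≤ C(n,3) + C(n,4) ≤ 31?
5

Solution: C(4,3)+C(4,4)=5; C(5,3)+C(5,4)=15; C(6,3)+C(6,4)=35. So valid n = 5.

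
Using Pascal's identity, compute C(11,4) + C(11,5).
C(11,4) + C(11,5) = C(12,5) = 792.

Answer: 792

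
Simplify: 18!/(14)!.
73,440

This equals 18×17×...×15 = 73,440.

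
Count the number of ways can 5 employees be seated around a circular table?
24
Circular arrangements: (5-1)! = 24.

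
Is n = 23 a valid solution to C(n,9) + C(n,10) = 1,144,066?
No

Working:
C(23,9) + C(23,10) = 817,190 + 1,144,066 = 1,961,256, which does not equal 1,144,066.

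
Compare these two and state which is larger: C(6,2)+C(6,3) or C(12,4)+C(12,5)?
C(12,4)+C(12,5)

Solution: First=35, Second=1,287.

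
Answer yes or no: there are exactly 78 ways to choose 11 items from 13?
Yes

Reasoning: C(13,11) = 78.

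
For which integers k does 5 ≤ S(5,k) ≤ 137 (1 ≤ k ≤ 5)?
S(5,1)=1; S(5,2)=15; S(5,3)=25; S(5,4)=10; S(5,5)=1. So valid k = 2, 3, 4.
Final answer: 2, 3, 4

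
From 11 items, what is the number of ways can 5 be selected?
462

Reasoning: C(11,5) = 11! / (5! × (11-5)!)
         = 11! / (5! × 6!)
         = 462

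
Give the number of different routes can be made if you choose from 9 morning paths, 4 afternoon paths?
By the multiplication principle: 9 × 4 = 36.
Final answer: 36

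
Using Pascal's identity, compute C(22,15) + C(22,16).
245,157

Solution: C(22,15) + C(22,16) = C(23,16) = 245,157.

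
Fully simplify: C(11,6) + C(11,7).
By Pascal's identity: C(12,7) = 792.

Answer: 792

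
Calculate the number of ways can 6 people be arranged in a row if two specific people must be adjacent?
240

Treat pair as unit: (6-1)! arrangements × 2 internal orders = 240.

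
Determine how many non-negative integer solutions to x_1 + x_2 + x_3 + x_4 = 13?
560

Explanation: C(13+4-1, 4-1) = 560.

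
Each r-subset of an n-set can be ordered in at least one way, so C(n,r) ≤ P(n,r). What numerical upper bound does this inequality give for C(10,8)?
P(10,8) = 10·9·8·7·6·5·4·3 = 1,814,400, so C(10,8) ≤ 1,814,400. (The bound is loose by a factor of 8! = 40,320: C(10,8) = 1,814,400/40,320 = 45.)

Answer: 1,814,400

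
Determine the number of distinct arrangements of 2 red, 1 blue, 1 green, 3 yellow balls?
Multinomial: 7!/(2! × 1! × 1! × 3!) = 420.
Final answer: 420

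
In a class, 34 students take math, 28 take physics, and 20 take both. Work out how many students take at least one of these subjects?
42
|A∪B| = |A|+|B|-|A∩B| = 34+28-20 = 42.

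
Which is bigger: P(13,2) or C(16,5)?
C(16,5)
P(13,2)=156, C(16,5)=4,368.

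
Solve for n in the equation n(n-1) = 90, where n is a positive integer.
n² − n − 90 = 0, so n = (1 ± √(1 + 4·90))/2 = (1 ± √361)/2 = (1 ± 19)/2, i.e. n = 10 or n = -9. Taking the positive root, n = 10 (check: 10×9 = 90).
Final answer: 10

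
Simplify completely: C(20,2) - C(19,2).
C(20,2) - C(19,2) = C(19,1) = 19.
Final answer: 19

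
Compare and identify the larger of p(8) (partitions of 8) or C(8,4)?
Pentagonal recurrence p(n) = p(n−1) + p(n−2) − p(n−5) − p(n−7) + …: p(8) = p(7) + p(6) − p(3) − p(1) = 15 + 11 − 3 − 1 = 22; C(8,4) = 70.
Final answer: C(8,4)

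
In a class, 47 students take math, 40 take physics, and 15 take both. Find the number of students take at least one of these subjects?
|A∪B| = |A|+|B|-|A∩B| = 47+40-15 = 72.
Final answer: 72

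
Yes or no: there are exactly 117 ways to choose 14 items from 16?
C(16,14) = 120 ≠ 117.

Answer: No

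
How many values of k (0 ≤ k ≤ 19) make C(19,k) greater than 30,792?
Row 19 is unimodal and symmetric about k=19/2. C(19,6)=27,132 ≤ 30,792; C(19,7)=50,388 > 30,792; by symmetry C(19,k) > 30,792 for k = 7..12. That's 12 - 7 + 1 = 6 values.

Answer: 6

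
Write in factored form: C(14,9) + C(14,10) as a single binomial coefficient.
C(15,10)

By Pascal's identity: C(14,9) + C(14,10) = C(15,10) = 3,003.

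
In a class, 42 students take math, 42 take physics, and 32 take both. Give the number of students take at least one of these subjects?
52

|A∪B| = |A|+|B|-|A∩B| = 42+42-32 = 52.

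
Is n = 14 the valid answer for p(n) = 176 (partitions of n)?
Pentagonal recurrence p(n) = p(n−1) + p(n−2) − p(n−5) − p(n−7) + …: p(14) = p(13) + p(12) − p(9) − p(7) + p(2) = 101 + 77 − 30 − 15 + 2 = 135, which does not equal 176.
Final answer: No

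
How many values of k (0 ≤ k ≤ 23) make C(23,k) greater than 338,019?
8
Row 23 is unimodal and symmetric about k=23/2. C(23,7)=245,157 ≤ 338,019; C(23,8)=490,314 > 338,019; by symmetry C(23,k) > 338,019 for k = 8..15. That's 15 - 8 + 1 = 8 values.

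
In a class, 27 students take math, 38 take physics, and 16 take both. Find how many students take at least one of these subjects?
|A∪B| = |A|+|B|-|A∩B| = 27+38-16 = 49.

Answer: 49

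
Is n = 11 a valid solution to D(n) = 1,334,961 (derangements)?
No

Reasoning: D(11) = (11-1)·[D(10) + D(9)] = 10·[1,334,961 + 133,496] = 14,684,570, which does not equal 1,334,961.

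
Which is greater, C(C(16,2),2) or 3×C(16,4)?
C(C(16,2),2)=7,140, 3×C(16,4)=5,460.

Answer: C(C(16,2),2)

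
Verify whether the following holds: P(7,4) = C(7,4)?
False

Solution: P(7,4) = 840 but C(7,4) = 35; they differ by a factor of 4! = 24, so the statement does not hold.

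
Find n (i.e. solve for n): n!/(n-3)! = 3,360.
n!/(n-3)! = n×(n-1)×(n-2), a product of 3 consecutive integers ≈ (n−1)^3. 3,360^(1/3) + 1 ≈ 16.0; check n = 16: 16×15×14 = 3,360 ✓. So n = 16.
Final answer: 16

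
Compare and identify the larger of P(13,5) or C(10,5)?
P(13,5)

Solution: P(13,5)=154,440, C(10,5)=252.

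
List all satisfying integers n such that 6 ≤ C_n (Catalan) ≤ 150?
4, 5, 6

Explanation: C_3=5; C_4=14; C_5=42; C_6=132; C_7=429. So valid n = 4, 5, 6.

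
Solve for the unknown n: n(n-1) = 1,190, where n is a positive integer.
n² − n − 1,190 = 0, so n = (1 ± √(1 + 4·1,190))/2 = (1 ± √4,761)/2 = (1 ± 69)/2, i.e. n = 35 or n = -34. Taking the positive root, n = 35 (check: 35×34 = 1,190).

Answer: 35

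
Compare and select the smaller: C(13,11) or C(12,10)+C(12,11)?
Equal

Reasoning: By Pascal's identity: C(13,11) = C(12,10)+C(12,11) = 78. Equal.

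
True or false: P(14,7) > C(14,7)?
True
P(14,7) = 17,297,280 and C(14,7) = 3,432; P(n,r) = r! × C(n,r) so P > C whenever r ≥ 2.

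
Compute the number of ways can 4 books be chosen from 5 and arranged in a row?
120
P(5,4) = 5!/(5-4)! = 120.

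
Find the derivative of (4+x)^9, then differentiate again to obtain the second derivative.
72(4+x)^7

Explanation: First derivative: 9(4+x)^{8}. Second derivative: 9·8·(4+x)^{7} = 72(4+x)^{7}.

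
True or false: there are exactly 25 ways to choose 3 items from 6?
False

Working:
C(6,3) = 20 ≠ 25.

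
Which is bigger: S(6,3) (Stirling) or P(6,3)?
P(6,3)
S(6,3) = 3·S(5,3) + S(5,2) = 3·25 + 15 = 90; P(6,3) = 120.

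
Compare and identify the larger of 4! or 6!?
6!

Reasoning: 4!=24, 6!=720. 6! > 4!.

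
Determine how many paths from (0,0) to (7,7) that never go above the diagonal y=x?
429
Counted by the Catalan number C_7: C_7 = C(14,7)/(7+1) = 3,432/8 = 429.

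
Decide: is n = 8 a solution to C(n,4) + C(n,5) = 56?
No

Reasoning: C(8,4) + C(8,5) = 70 + 56 = 126, which does not equal 56.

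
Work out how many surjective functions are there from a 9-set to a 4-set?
Onto functions = 4! × S(9,4)
First compute S(9,4) via recurrence:
Using the Stirling recurrence: S(n,k) = k·S(n-1,k) + S(n-1,k-1)
S(9,4) = 4·S(8,4) + S(8,3)
         = 4·1701 + 966
         = 6804 + 966
         = 7,770
Then: 24 × 7770 = 186,480
Final answer: 186,480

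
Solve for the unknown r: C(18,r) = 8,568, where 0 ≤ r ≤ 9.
5

C(18,r) is increasing for 0 ≤ r ≤ 9. Stepping up (C(18,r+1) = C(18,r)·(18−r)/(r+1)): C(18,1) = 18, C(18,2) = 153, C(18,3) = 816, C(18,4) = 3,060, C(18,5) = 8,568 ✓. So r = 5.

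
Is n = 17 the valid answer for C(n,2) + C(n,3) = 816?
Yes
C(17,2) + C(17,3) = 136 + 680 = 816, which equals 816.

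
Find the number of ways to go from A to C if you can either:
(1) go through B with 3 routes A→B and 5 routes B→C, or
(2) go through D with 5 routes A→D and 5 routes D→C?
40
Route via B: 3×5=15. Route via D: 5×5=25. Total: 40.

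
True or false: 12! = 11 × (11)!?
False

Explanation: 12! = 12 × 11! = 479,001,600, but 11 × 11! = 439,084,800.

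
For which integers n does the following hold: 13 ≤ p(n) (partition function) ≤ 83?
7, 8, 9, 10, 11, 12

Reasoning: Tabulating p(n) via p(n) = p(n−1) + p(n−2) − p(n−5) − p(n−7) + …: p(6)=11; p(7)=15; p(8)=22; p(9)=30; p(10)=42; p(11)=56; p(12)=77; p(13)=101. So valid n = 7, 8, 9, 10, 11, 12.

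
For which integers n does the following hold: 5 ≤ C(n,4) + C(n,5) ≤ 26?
5, 6
C(4,4)+C(4,5)=1; C(5,4)+C(5,5)=6; C(6,4)+C(6,5)=21; C(7,4)+C(7,5)=56. So valid n = 5, 6.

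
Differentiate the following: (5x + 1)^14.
Chain rule: 14(5x+1)^{13} × 5 = 70(5x+1)^{13}.

Answer: 70(5x + 1)^13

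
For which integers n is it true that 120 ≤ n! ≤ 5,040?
5, 6, 7

Explanation: n! is strictly increasing; 5! = 120 and 7! = 5,040, so valid n = 5, 6, 7.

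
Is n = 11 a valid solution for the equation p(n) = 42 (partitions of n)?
No

Working:
Pentagonal recurrence p(n) = p(n−1) + p(n−2) − p(n−5) − p(n−7) + …: p(11) = p(10) + p(9) − p(6) − p(4) = 42 + 30 − 11 − 5 = 56, which does not equal 42.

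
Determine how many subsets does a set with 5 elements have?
32

Reasoning: Each element can be included or excluded: 2^5 = 32.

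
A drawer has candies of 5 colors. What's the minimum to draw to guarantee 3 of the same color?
11
Worst case: 2 of each = 10. One more: 11.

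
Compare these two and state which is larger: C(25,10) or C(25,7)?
C(25,10)

Explanation: C(25,10)=3,268,760, C(25,7)=480,700.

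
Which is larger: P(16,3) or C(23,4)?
C(23,4)

Working:
P(16,3)=3,360, C(23,4)=8,855.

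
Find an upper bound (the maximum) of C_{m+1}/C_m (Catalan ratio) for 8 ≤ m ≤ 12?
C_{m+1}/C_m = 2(2m+1)/(m+2), which increases with m. Maximum at m = 12: 2·25/14 = 25/7.

Answer: 25/7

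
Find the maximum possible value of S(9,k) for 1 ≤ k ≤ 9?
7,770

Reasoning: Row S(9,k) for k = 1..9 (via S(n,k) = k·S(n−1,k) + S(n−1,k−1)): 1, 255, 3,025, 7,770, 6,951, 2,646, 462, 36, 1. The row is unimodal; maximum at k = 4: 7,770.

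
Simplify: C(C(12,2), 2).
2,145

C(12,2) = 66, then C(66, 2) = 2,145.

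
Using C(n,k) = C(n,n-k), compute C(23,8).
490,314
C(23,8) = C(23,15) = 490,314.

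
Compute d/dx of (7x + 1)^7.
49(7x + 1)^6

Chain rule: 7(7x+1)^{6} × 7 = 49(7x+1)^{6}.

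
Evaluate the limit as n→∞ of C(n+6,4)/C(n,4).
1

Explanation: Both numerator and denominator grow as n^4/4! for large n, so the ratio → 1.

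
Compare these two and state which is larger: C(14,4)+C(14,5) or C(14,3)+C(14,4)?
C(14,4)+C(14,5)
First=3,003, Second=1,365.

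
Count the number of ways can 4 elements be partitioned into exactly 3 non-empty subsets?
6

Working:
This equals S(4,3), the Stirling number of the 2nd kind.
Using the Stirling recurrence: S(n,k) = k·S(n-1,k) + S(n-1,k-1)
S(4,3) = 3·S(3,3) + S(3,2)
         = 3·1 + 3
         = 3 + 3
         = 6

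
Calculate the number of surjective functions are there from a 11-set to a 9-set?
419,126,400

Solution: Onto functions = 9! × S(11,9)
First compute S(11,9) via recurrence:
Using the Stirling recurrence: S(n,k) = k·S(n-1,k) + S(n-1,k-1)
S(11,9) = 9·S(10,9) + S(10,8)
         = 9·45 + 750
         = 405 + 750
         = 1,155
Then: 362880 × 1155 = 419,126,400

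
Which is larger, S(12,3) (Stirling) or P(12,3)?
S(12,3)

Explanation: S(12,3) = 3·S(11,3) + S(11,2) = 3·28,501 + 1,023 = 86,526; P(12,3) = 1,320.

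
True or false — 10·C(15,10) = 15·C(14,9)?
True

Explanation: Absorption identity k·C(n,k) = n·C(n-1,k-1). LHS = 10·3003 = 30,030; RHS = 15·2002 = 30,030.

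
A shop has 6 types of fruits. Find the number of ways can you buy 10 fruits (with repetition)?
3,003

Working:
Stars and bars: C(10+6-1, 10) = C(15, 10) = 3,003.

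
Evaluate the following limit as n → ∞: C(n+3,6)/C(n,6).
1
Both numerator and denominator grow as n^6/6! for large n, so the ratio → 1.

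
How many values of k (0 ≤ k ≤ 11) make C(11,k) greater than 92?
Row 11 is unimodal and symmetric about k=11/2. C(11,2)=55 ≤ 92; C(11,3)=165 > 92; by symmetry C(11,k) > 92 for k = 3..8. That's 8 - 3 + 1 = 6 values.
Final answer: 6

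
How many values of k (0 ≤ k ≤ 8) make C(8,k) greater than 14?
5
Row 8 is unimodal and symmetric about k=8/2. C(8,1)=8 ≤ 14; C(8,2)=28 > 14; by symmetry C(8,k) > 14 for k = 2..6. That's 6 - 2 + 1 = 5 values.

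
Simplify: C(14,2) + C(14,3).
455

Working:
By Pascal's identity: C(15,3) = 455.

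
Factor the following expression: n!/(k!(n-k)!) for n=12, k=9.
C(12,9) = 220

Explanation: This is the binomial coefficient C(12,9) = 220.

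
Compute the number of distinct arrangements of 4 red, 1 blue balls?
Multinomial: 5!/(4! × 1!) = 5.

Answer: 5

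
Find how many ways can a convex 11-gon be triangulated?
Using the Catalan number formula: C_n = C(2n, n) / (n+1)
C_9 = C(18, 9) / (9+1)
     = 48620 / 10
     = 4,862

Answer: 4,862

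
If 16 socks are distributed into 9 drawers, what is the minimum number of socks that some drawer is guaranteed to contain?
2
Pigeonhole: ⌈16/9⌉ = 2.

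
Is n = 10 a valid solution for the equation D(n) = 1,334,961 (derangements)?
Yes

Solution: D(10) = (10-1)·[D(9) + D(8)] = 9·[133,496 + 14,833] = 1,334,961, which equals 1,334,961.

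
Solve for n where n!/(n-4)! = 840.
7
n!/(n-4)! = n×(n-1)×(n-2)×(n-3), a product of 4 consecutive integers ≈ (n−1.5)^4. 840^(1/4) + 1.5 ≈ 6.9; check n = 7: 7×6×5×4 = 840 ✓. So n = 7.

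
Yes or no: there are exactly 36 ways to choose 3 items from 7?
No

Working:
C(7,3) = 35 ≠ 36.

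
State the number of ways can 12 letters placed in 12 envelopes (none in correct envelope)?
176,214,841

Solution: Using D(n) = (n-1)[D(n-1) + D(n-2)]:
D(12) = (12-1) × [D(11) + D(10)]
      = 11 × [14684570 + 1334961]
      = 11 × 16019531
      = 176,214,841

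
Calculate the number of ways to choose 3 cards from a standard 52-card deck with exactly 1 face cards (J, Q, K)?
12 face cards and 40 non-face cards: C(12,1) × C(40,2) = 12 × 780 = 9,360.
Final answer: 9,360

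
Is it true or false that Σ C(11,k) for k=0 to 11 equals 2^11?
True
Binomial theorem: Σ C(11,k) = (1+1)^11 = 2^11 = 2,048; RHS 2^11 = 2,048.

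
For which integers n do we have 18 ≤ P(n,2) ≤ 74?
P(4,2)=12; P(5,2)=20; P(6,2)=30; P(7,2)=42; P(8,2)=56; P(9,2)=72; P(10,2)=90. So valid n = 5, 6, 7, 8, 9.
Final answer: 5, 6, 7, 8, 9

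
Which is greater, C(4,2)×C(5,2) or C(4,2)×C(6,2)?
C(4,2)×C(5,2)=60, C(4,2)×C(6,2)=90.

Answer: C(4,2)×C(6,2)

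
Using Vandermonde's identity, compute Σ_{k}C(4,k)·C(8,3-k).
220
= C(4+8,3) = C(12,3) = 220.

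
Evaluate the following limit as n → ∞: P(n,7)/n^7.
1
P(n,7) = n(n-1)···(n-6) ≈ n^7 for large n. Limit = 1.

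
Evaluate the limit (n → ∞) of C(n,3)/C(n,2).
∞

Solution: C(n,3)/C(n,2) = (n-2)/3 → ∞ as n → ∞.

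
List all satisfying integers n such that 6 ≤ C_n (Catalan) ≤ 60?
4, 5

Reasoning: C_3=5; C_4=14; C_5=42; C_6=132. So valid n = 4, 5.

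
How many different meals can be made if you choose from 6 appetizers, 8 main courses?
By the multiplication principle: 6 × 8 = 48.

Answer: 48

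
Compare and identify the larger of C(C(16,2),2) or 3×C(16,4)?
C(C(16,2),2)=7,140, 3×C(16,4)=5,460.
Final answer: C(C(16,2),2)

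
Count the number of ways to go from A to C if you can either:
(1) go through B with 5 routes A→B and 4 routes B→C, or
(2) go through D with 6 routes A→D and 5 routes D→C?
50

Reasoning: Route via B: 5×4=20. Route via D: 6×5=30. Total: 50.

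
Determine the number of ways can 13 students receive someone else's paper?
2,290,792,932

Explanation: Using D(n) = (n-1)[D(n-1) + D(n-2)]:
D(13) = (13-1) × [D(12) + D(11)]
      = 12 × [176214841 + 14684570]
      = 12 × 190899411
      = 2,290,792,932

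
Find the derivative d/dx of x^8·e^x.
(8x^7 + x^8)e^x
Product rule: d/dx[x^8]·e^x + x^8·d/dx[e^x] = 8x^{7}e^x + x^8e^x.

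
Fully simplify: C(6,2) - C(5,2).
C(6,2) - C(5,2) = C(5,1) = 5.

Answer: 5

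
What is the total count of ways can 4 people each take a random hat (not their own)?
9

Explanation: Using D(n) = (n-1)[D(n-1) + D(n-2)]:
D(4) = (4-1) × [D(3) + D(2)]
      = 3 × [2 + 1]
      = 3 × 3
      = 9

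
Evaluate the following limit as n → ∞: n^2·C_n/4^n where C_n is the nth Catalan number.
∞
C_n ~ 4^n/(n^(3/2)√π), so n^2·C_n/4^n ~ n^(2 − 3/2)/√π → ∞.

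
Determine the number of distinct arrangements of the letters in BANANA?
60

Explanation: Word has 6 letters (B=1, A=3, N=2). Arrangements: 6!/Π(k!) = 60.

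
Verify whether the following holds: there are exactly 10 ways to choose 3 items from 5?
C(5,3) = 10.
Final answer: True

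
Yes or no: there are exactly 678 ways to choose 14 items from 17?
No

C(17,14) = 680 ≠ 678.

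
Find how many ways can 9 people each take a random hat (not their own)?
133,496

Working:
Using D(n) = (n-1)[D(n-1) + D(n-2)]:
D(9) = (9-1) × [D(8) + D(7)]
      = 8 × [14833 + 1854]
      = 8 × 16687
      = 133,496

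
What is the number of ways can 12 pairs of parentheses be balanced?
Using the Catalan number formula: C_n = C(2n, n) / (n+1)
C_12 = C(24, 12) / (12+1)
     = 2704156 / 13
     = 208,012
Final answer: 208,012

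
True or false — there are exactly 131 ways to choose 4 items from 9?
False

Explanation: C(9,4) = 126 ≠ 131.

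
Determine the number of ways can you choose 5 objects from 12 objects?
792

Explanation: C(12,5) = 12! / (5! × (12-5)!)
         = 12! / (5! × 7!)
         = 792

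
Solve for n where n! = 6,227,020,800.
13

Explanation: n! is strictly increasing. 11! = 39,916,800, 12! = 479,001,600, 13! = 6,227,020,800 ✓. So n = 13.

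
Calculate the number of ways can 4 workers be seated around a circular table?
6

Explanation: Circular arrangements: (4-1)! = 6.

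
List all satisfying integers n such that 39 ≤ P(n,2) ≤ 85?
7, 8, 9

Solution: P(6,2)=30; P(7,2)=42; P(8,2)=56; P(9,2)=72; P(10,2)=90. So valid n = 7, 8, 9.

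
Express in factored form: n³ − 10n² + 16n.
n(n − 2)(n − 8)

Reasoning: n³ − 10n² + 16n = n(n² − 10n + 16) = n(n − 2)(n − 8).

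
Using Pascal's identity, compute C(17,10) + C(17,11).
31,824

Working:
C(17,10) + C(17,11) = C(18,11) = 31,824.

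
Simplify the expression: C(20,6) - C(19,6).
C(20,6) - C(19,6) = C(19,5) = 11,628.
Final answer: 11,628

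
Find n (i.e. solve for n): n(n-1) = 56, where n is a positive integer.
8

Reasoning: n² − n − 56 = 0, so n = (1 ± √(1 + 4·56))/2 = (1 ± √225)/2 = (1 ± 15)/2, i.e. n = 8 or n = -7. Taking the positive root, n = 8 (check: 8×7 = 56).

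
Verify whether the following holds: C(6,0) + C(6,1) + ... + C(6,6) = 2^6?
True

Explanation: Binomial theorem with x = y = 1: Σ C(6,i) = (1+1)^6 = 2^6 = 64. The statement holds.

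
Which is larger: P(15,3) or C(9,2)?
P(15,3)

P(15,3)=2,730, C(9,2)=36.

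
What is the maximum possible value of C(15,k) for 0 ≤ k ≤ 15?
6,435

Maximum at k = 7 or k = 8: C(15,7) = 6,435.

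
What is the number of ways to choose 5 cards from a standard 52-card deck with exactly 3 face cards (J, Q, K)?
171,600
12 face cards and 40 non-face cards: C(12,3) × C(40,2) = 220 × 780 = 171,600.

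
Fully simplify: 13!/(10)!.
This equals 13×12×11 = 1,716.

Answer: 1,716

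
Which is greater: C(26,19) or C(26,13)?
C(26,13)

Explanation: C(26,19)=657,800, C(26,13)=10,400,600.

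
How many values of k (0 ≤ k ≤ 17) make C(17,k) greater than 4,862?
Row 17 is unimodal and symmetric about k=17/2. C(17,4)=2,380 ≤ 4,862; C(17,5)=6,188 > 4,862; by symmetry C(17,k) > 4,862 for k = 5..12. That's 12 - 5 + 1 = 8 values.
Final answer: 8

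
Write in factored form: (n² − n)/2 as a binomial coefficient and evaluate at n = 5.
C(n,2); C(5,2) = 10

Reasoning: (n² − n)/2 = n(n−1)/2 = C(n,2). At n = 5: C(5,2) = 10.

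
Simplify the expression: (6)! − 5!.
600

Solution: (6)! − 5! = (6)·5! − 5! = (6−1)·5! = 5·5! = 600.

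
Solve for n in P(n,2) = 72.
9

Reasoning: P(n,2) = n(n−1) is increasing in n; n(n−1) ≈ (n−0.5)^2 = 72 gives n ≈ 9.0. Check: P(7,2) = 42, P(8,2) = 56, P(9,2) = 72 ✓. So n = 9.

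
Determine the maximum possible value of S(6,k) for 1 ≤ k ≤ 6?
90

Explanation: Row S(6,k) for k = 1..6 (via S(n,k) = k·S(n−1,k) + S(n−1,k−1)): 1, 31, 90, 65, 15, 1. The row is unimodal; maximum at k = 3: 90.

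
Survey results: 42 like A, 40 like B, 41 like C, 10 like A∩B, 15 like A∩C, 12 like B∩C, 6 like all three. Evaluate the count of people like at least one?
92
|A∪B∪C| = 42+40+41-10-15-12+6 = 92.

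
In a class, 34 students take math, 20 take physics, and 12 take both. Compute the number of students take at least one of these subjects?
42

|A∪B| = |A|+|B|-|A∩B| = 34+20-12 = 42.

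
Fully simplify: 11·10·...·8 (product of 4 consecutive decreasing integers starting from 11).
7,920

Working:
This is P(11,4) = 11!/(7)! = 7,920.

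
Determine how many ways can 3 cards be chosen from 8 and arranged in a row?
336

Working:
P(8,3) = 8!/(8-3)! = 336.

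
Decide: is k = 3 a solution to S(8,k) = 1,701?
No

Reasoning: S(8,3) = 3·S(7,3) + S(7,2) = 3·301 + 63 = 966, which does not equal 1,701.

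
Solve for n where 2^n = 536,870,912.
29

Solution: 536,870,912 = 1,024 × 1,024 × 512 = 2^10 × 2^10 × 2^9 = 2^29, so n = 29.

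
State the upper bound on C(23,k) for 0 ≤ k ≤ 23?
Maximum at k = 11 or k = 12: C(23,11) = 1,352,078.
Final answer: 1,352,078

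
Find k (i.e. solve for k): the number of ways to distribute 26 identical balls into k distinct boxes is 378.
Stars and bars: the count is C(26+k−1, k−1), increasing in k. k=2: C(27,1) = 27, k=3: C(28,2) = 378 ✓. So k = 3.

Answer: 3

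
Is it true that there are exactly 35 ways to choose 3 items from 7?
C(7,3) = 35.
Final answer: True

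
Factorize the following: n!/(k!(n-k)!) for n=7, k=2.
This is the binomial coefficient C(7,2) = 21.
Final answer: C(7,2) = 21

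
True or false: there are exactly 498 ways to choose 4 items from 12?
False

C(12,4) = 495 ≠ 498.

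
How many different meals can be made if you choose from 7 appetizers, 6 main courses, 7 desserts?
By the multiplication principle: 7 × 6 × 7 = 294.
Final answer: 294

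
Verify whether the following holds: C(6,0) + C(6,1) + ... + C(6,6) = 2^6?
True

Working:
Binomial theorem with x = y = 1: Σ C(6,i) = (1+1)^6 = 2^6 = 64. The statement holds.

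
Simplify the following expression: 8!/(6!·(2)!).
28

Explanation: This is C(8,6) = 28.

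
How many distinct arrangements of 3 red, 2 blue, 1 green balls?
60

Explanation: Multinomial: 6!/(3! × 2! × 1!) = 60.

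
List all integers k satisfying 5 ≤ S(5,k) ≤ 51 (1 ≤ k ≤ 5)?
2, 3, 4

Solution: S(5,1)=1; S(5,2)=15; S(5,3)=25; S(5,4)=10; S(5,5)=1. So valid k = 2, 3, 4.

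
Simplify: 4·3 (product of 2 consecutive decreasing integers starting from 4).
12

Explanation: This is P(4,2) = 4!/(2)! = 12.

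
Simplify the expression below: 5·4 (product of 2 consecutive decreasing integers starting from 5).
20

Working:
This is P(5,2) = 5!/(3)! = 20.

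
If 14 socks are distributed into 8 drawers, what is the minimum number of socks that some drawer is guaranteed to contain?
2

Solution: Pigeonhole: ⌈14/8⌉ = 2.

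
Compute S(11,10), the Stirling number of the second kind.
55

Solution: Using the Stirling recurrence: S(n,k) = k·S(n-1,k) + S(n-1,k-1)
S(11,10) = 10·S(10,10) + S(10,9)
         = 10·1 + 45
         = 10 + 45
         = 55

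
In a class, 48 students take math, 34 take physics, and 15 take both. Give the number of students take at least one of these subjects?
67

Working:
|A∪B| = |A|+|B|-|A∩B| = 48+34-15 = 67.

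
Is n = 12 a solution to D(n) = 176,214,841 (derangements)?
Yes
D(12) = (12-1)·[D(11) + D(10)] = 11·[14,684,570 + 1,334,961] = 176,214,841, which equals 176,214,841.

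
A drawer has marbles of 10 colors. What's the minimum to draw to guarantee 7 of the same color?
61

Solution: Worst case: 6 of each = 60. One more: 61.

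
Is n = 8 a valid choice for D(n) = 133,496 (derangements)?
No

Solution: D(8) = (8-1)·[D(7) + D(6)] = 7·[1,854 + 265] = 14,833, which does not equal 133,496.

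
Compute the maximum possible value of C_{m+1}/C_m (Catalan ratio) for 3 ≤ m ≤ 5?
22/7
C_{m+1}/C_m = 2(2m+1)/(m+2), which increases with m. Maximum at m = 5: 2·11/7 = 22/7.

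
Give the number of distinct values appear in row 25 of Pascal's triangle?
13

Explanation: Row 25 has entries C(25,0)..C(25,25); by symmetry C(25,k)=C(25,25-k), giving 13 distinct values.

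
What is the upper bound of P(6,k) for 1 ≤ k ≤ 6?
720

Reasoning: P(6,k) increases in k, so maximum at k = 6: 6! = 720.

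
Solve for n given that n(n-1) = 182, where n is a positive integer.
n² − n − 182 = 0, so n = (1 ± √(1 + 4·182))/2 = (1 ± √729)/2 = (1 ± 27)/2, i.e. n = 14 or n = -13. Taking the positive root, n = 14 (check: 14×13 = 182).

Answer: 14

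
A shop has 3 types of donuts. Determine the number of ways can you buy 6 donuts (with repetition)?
28

Reasoning: Stars and bars: C(6+3-1, 6) = C(8, 6) = 28.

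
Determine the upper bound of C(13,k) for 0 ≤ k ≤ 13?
1,716

Reasoning: Maximum at k = 6 or k = 7: C(13,6) = 1,716.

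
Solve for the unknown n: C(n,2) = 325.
26

Reasoning: C(n,2) = n(n−1)/2! is increasing in n, and n(n−1) = 2!·325 = 650 ≈ (n−0.5)^2 gives n ≈ 26.0. Check: C(24,2) = 276, C(25,2) = 300, C(26,2) = 325 ✓. So n = 26.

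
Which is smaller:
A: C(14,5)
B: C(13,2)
B
A=C(14,5)=2,002, B=C(13,2)=78.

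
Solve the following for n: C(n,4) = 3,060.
18

C(n,4) = n(n−1)(n−2)(n−3)/4! is increasing in n, and n(n−1)(n−2)(n−3) = 4!·3,060 = 73,440 ≈ (n−1.5)^4 gives n ≈ 18.0. Check: C(16,4) = 1,820, C(17,4) = 2,380, C(18,4) = 3,060 ✓. So n = 18.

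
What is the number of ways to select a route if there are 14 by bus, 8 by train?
22

By the addition principle: 14 + 8 = 22.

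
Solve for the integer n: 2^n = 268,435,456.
268,435,456 = 1,024 × 1,024 × 256 = 2^10 × 2^10 × 2^8 = 2^28, so n = 28.

Answer: 28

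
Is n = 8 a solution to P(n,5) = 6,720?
P(8,5) = 8·7·6·5·4 = 6,720, which equals 6,720.

Answer: Yes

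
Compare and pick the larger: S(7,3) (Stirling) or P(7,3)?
S(7,3) = 3·S(6,3) + S(6,2) = 3·90 + 31 = 301; P(7,3) = 210.
Final answer: S(7,3)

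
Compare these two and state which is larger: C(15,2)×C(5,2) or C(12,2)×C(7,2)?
C(12,2)×C(7,2)
C(15,2)×C(5,2)=1,050, C(12,2)×C(7,2)=1,386.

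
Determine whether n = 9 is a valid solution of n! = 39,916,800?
No

9! = 9·8! = 9·40,320 = 362,880, which does not equal 39,916,800.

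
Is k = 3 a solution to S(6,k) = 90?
Yes

Reasoning: S(6,3) = 3·S(5,3) + S(5,2) = 3·25 + 15 = 90, which equals 90.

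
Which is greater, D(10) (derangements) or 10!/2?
10!/2

D(10) = (10-1)·[D(9) + D(8)] = 9·[133,496 + 14,833] = 1,334,961; 10!/2 = 3,628,800/2 = 1,814,400.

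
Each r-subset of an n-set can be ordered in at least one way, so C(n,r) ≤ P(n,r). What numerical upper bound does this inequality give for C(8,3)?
336

Reasoning: P(8,3) = 8·7·6 = 336, so C(8,3) ≤ 336. (The bound is loose by a factor of 3! = 6: C(8,3) = 336/6 = 56.)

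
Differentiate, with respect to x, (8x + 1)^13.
104(8x + 1)^12

Working:
Chain rule: 13(8x+1)^{12} × 8 = 104(8x+1)^{12}.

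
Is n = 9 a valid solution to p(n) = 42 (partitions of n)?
Pentagonal recurrence p(n) = p(n−1) + p(n−2) − p(n−5) − p(n−7) + …: p(9) = p(8) + p(7) − p(4) − p(2) = 22 + 15 − 5 − 2 = 30, which does not equal 42.
Final answer: No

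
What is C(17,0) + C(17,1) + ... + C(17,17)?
131,072

Reasoning: Sum of binomial coefficients = 2^17 = 131,072.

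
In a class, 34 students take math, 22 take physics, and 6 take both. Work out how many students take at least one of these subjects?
50

Solution: |A∪B| = |A|+|B|-|A∩B| = 34+22-6 = 50.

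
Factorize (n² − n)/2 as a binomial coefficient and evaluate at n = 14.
C(n,2); C(14,2) = 91

Reasoning: (n² − n)/2 = n(n−1)/2 = C(n,2). At n = 14: C(14,2) = 91.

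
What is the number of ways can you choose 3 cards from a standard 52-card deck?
22,100

C(52,3) = 22,100.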